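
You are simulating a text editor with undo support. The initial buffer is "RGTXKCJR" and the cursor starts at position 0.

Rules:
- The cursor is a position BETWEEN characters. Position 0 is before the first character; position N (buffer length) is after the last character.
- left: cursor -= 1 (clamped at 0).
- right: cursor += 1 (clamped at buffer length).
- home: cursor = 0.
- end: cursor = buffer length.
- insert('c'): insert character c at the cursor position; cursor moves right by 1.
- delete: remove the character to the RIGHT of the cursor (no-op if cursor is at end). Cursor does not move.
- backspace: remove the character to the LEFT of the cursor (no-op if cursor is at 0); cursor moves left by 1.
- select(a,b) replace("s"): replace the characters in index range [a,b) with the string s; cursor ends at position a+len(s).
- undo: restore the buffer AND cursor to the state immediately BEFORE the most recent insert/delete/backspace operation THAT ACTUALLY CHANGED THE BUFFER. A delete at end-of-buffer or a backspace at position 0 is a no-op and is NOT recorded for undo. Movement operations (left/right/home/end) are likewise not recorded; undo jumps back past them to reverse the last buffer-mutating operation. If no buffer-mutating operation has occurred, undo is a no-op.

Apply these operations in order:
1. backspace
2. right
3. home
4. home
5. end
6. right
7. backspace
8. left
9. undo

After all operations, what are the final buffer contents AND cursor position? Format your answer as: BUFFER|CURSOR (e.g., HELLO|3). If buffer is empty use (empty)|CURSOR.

Answer: RGTXKCJR|8

Derivation:
After op 1 (backspace): buf='RGTXKCJR' cursor=0
After op 2 (right): buf='RGTXKCJR' cursor=1
After op 3 (home): buf='RGTXKCJR' cursor=0
After op 4 (home): buf='RGTXKCJR' cursor=0
After op 5 (end): buf='RGTXKCJR' cursor=8
After op 6 (right): buf='RGTXKCJR' cursor=8
After op 7 (backspace): buf='RGTXKCJ' cursor=7
After op 8 (left): buf='RGTXKCJ' cursor=6
After op 9 (undo): buf='RGTXKCJR' cursor=8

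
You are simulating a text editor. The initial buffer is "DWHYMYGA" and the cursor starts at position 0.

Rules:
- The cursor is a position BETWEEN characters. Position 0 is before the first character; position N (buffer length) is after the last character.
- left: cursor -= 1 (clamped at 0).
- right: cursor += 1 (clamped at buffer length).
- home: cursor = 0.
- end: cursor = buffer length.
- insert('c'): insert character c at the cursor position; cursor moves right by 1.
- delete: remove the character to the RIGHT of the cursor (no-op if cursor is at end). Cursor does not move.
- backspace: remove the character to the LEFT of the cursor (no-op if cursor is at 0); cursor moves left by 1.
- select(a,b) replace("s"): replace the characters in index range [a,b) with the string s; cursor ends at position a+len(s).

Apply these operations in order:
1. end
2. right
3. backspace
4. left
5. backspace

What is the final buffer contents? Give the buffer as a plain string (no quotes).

After op 1 (end): buf='DWHYMYGA' cursor=8
After op 2 (right): buf='DWHYMYGA' cursor=8
After op 3 (backspace): buf='DWHYMYG' cursor=7
After op 4 (left): buf='DWHYMYG' cursor=6
After op 5 (backspace): buf='DWHYMG' cursor=5

Answer: DWHYMG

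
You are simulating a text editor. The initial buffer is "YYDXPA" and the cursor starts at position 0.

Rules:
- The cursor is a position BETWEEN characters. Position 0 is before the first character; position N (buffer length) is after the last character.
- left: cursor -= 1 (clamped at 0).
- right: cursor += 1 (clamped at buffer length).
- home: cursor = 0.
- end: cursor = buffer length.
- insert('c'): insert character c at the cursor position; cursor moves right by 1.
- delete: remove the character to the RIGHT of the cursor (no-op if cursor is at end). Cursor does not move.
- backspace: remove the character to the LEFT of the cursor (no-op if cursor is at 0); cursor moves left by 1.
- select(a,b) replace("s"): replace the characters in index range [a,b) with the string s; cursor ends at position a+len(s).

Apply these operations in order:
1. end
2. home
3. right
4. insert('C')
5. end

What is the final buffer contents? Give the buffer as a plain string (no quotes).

After op 1 (end): buf='YYDXPA' cursor=6
After op 2 (home): buf='YYDXPA' cursor=0
After op 3 (right): buf='YYDXPA' cursor=1
After op 4 (insert('C')): buf='YCYDXPA' cursor=2
After op 5 (end): buf='YCYDXPA' cursor=7

Answer: YCYDXPA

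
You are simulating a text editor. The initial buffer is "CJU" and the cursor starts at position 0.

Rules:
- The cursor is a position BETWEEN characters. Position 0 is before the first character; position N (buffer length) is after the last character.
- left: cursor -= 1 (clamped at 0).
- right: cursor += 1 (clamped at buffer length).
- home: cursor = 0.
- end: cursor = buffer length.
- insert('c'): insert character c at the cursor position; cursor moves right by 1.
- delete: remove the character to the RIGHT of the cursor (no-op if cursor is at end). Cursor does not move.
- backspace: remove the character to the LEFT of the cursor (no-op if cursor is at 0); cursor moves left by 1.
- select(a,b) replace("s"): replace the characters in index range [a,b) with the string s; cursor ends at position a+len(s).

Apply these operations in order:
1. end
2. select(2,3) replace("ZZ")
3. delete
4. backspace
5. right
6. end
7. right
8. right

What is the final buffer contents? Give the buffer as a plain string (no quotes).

Answer: CJZ

Derivation:
After op 1 (end): buf='CJU' cursor=3
After op 2 (select(2,3) replace("ZZ")): buf='CJZZ' cursor=4
After op 3 (delete): buf='CJZZ' cursor=4
After op 4 (backspace): buf='CJZ' cursor=3
After op 5 (right): buf='CJZ' cursor=3
After op 6 (end): buf='CJZ' cursor=3
After op 7 (right): buf='CJZ' cursor=3
After op 8 (right): buf='CJZ' cursor=3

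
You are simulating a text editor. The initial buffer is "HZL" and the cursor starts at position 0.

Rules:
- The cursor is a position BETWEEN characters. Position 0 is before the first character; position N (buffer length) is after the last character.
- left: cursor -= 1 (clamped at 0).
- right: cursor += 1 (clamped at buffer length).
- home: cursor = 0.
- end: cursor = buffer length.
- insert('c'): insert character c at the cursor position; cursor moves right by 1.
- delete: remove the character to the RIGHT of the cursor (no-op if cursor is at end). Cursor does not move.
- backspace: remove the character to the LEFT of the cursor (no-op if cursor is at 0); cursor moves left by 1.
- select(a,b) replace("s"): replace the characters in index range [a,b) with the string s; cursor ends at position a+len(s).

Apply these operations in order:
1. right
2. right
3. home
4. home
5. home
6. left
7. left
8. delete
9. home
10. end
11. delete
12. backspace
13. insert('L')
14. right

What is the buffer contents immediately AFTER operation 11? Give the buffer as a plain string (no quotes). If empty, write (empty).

After op 1 (right): buf='HZL' cursor=1
After op 2 (right): buf='HZL' cursor=2
After op 3 (home): buf='HZL' cursor=0
After op 4 (home): buf='HZL' cursor=0
After op 5 (home): buf='HZL' cursor=0
After op 6 (left): buf='HZL' cursor=0
After op 7 (left): buf='HZL' cursor=0
After op 8 (delete): buf='ZL' cursor=0
After op 9 (home): buf='ZL' cursor=0
After op 10 (end): buf='ZL' cursor=2
After op 11 (delete): buf='ZL' cursor=2

Answer: ZL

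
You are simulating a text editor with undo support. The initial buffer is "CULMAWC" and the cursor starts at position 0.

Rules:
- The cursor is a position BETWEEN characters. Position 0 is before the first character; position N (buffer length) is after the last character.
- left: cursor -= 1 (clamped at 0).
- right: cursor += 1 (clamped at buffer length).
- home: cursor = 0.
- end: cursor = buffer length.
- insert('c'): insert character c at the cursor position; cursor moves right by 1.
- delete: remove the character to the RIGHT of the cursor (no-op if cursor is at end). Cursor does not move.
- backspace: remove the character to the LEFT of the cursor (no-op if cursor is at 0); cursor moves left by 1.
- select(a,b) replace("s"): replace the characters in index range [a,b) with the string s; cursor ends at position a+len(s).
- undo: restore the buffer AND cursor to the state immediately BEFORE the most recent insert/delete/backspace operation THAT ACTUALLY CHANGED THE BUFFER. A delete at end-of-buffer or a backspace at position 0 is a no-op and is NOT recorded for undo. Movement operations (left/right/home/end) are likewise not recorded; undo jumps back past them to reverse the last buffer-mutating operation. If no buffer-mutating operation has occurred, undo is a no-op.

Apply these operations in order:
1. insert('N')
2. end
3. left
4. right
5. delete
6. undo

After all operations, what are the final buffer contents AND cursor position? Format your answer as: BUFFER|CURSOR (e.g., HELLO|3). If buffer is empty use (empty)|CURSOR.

Answer: CULMAWC|0

Derivation:
After op 1 (insert('N')): buf='NCULMAWC' cursor=1
After op 2 (end): buf='NCULMAWC' cursor=8
After op 3 (left): buf='NCULMAWC' cursor=7
After op 4 (right): buf='NCULMAWC' cursor=8
After op 5 (delete): buf='NCULMAWC' cursor=8
After op 6 (undo): buf='CULMAWC' cursor=0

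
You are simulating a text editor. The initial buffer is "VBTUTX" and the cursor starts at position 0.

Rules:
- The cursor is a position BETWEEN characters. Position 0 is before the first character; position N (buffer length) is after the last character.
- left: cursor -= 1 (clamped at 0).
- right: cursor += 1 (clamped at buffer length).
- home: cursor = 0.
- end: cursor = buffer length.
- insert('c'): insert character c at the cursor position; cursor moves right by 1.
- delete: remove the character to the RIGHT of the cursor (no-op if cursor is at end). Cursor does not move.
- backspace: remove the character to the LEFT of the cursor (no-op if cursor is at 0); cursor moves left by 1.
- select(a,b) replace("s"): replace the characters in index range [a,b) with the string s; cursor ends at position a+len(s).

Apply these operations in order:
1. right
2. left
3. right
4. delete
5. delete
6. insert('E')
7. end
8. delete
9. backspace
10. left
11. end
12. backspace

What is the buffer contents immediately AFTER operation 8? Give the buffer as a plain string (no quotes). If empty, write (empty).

Answer: VEUTX

Derivation:
After op 1 (right): buf='VBTUTX' cursor=1
After op 2 (left): buf='VBTUTX' cursor=0
After op 3 (right): buf='VBTUTX' cursor=1
After op 4 (delete): buf='VTUTX' cursor=1
After op 5 (delete): buf='VUTX' cursor=1
After op 6 (insert('E')): buf='VEUTX' cursor=2
After op 7 (end): buf='VEUTX' cursor=5
After op 8 (delete): buf='VEUTX' cursor=5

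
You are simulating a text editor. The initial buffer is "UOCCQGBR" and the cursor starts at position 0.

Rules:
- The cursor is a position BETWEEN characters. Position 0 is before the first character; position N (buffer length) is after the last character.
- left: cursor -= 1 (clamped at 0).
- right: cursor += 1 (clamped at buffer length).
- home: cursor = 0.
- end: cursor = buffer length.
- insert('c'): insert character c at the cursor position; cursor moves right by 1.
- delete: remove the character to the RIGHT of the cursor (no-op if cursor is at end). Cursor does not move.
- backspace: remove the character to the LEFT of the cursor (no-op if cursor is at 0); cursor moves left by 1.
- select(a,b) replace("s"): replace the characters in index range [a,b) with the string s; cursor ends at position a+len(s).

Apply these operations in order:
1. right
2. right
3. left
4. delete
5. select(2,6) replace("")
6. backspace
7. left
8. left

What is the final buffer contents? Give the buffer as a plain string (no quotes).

Answer: UR

Derivation:
After op 1 (right): buf='UOCCQGBR' cursor=1
After op 2 (right): buf='UOCCQGBR' cursor=2
After op 3 (left): buf='UOCCQGBR' cursor=1
After op 4 (delete): buf='UCCQGBR' cursor=1
After op 5 (select(2,6) replace("")): buf='UCR' cursor=2
After op 6 (backspace): buf='UR' cursor=1
After op 7 (left): buf='UR' cursor=0
After op 8 (left): buf='UR' cursor=0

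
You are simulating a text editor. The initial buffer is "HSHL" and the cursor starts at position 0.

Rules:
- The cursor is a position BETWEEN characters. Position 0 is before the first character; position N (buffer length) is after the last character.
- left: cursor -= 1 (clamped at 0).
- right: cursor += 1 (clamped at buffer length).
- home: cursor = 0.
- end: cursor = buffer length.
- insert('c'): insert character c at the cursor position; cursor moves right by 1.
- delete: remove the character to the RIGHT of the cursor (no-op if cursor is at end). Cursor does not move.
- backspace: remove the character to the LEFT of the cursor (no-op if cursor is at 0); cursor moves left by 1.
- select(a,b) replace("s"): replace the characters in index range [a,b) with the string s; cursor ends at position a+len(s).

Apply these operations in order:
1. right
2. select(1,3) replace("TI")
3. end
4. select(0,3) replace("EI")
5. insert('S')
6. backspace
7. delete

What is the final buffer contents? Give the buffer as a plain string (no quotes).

Answer: EI

Derivation:
After op 1 (right): buf='HSHL' cursor=1
After op 2 (select(1,3) replace("TI")): buf='HTIL' cursor=3
After op 3 (end): buf='HTIL' cursor=4
After op 4 (select(0,3) replace("EI")): buf='EIL' cursor=2
After op 5 (insert('S')): buf='EISL' cursor=3
After op 6 (backspace): buf='EIL' cursor=2
After op 7 (delete): buf='EI' cursor=2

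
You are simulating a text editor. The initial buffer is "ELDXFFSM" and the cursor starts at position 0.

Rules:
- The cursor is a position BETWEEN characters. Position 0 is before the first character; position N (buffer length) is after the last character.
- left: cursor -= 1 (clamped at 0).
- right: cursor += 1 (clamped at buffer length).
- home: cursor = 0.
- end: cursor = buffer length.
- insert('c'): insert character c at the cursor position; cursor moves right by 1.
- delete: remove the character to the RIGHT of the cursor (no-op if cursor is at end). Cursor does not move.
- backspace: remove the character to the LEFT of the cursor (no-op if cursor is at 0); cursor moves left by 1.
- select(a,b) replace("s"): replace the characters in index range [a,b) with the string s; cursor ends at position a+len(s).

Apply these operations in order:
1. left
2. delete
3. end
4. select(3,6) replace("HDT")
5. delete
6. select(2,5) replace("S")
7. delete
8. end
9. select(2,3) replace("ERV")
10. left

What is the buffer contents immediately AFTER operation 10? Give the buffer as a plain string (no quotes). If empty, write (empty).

After op 1 (left): buf='ELDXFFSM' cursor=0
After op 2 (delete): buf='LDXFFSM' cursor=0
After op 3 (end): buf='LDXFFSM' cursor=7
After op 4 (select(3,6) replace("HDT")): buf='LDXHDTM' cursor=6
After op 5 (delete): buf='LDXHDT' cursor=6
After op 6 (select(2,5) replace("S")): buf='LDST' cursor=3
After op 7 (delete): buf='LDS' cursor=3
After op 8 (end): buf='LDS' cursor=3
After op 9 (select(2,3) replace("ERV")): buf='LDERV' cursor=5
After op 10 (left): buf='LDERV' cursor=4

Answer: LDERV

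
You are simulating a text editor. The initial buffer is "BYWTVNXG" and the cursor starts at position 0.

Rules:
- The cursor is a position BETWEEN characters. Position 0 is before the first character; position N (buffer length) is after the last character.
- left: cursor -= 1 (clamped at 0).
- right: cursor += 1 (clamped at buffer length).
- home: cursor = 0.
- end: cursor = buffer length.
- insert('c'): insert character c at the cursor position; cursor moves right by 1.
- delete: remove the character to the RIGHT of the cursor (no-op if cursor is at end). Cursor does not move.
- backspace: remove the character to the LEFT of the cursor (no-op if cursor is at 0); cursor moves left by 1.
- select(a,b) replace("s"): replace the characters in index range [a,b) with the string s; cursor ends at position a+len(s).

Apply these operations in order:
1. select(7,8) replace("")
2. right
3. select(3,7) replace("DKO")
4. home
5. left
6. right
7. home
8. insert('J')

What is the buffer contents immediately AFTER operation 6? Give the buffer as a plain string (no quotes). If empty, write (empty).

After op 1 (select(7,8) replace("")): buf='BYWTVNX' cursor=7
After op 2 (right): buf='BYWTVNX' cursor=7
After op 3 (select(3,7) replace("DKO")): buf='BYWDKO' cursor=6
After op 4 (home): buf='BYWDKO' cursor=0
After op 5 (left): buf='BYWDKO' cursor=0
After op 6 (right): buf='BYWDKO' cursor=1

Answer: BYWDKO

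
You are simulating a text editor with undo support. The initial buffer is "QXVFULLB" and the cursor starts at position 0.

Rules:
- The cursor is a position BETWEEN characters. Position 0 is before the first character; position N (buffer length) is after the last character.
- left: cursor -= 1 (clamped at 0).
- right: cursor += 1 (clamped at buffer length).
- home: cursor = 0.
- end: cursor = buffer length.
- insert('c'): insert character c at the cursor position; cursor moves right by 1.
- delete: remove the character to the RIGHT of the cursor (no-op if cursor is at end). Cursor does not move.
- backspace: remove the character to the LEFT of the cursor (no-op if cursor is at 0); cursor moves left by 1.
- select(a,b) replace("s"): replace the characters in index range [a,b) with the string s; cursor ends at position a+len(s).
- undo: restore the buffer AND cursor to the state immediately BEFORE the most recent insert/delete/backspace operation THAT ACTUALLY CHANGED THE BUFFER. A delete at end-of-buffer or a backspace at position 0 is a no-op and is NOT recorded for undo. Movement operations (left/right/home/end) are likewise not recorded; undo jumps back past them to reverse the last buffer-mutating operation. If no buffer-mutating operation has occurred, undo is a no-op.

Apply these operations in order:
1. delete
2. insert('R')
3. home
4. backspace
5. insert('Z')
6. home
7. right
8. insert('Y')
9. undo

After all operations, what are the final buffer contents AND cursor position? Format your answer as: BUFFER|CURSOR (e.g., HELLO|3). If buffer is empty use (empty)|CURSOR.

After op 1 (delete): buf='XVFULLB' cursor=0
After op 2 (insert('R')): buf='RXVFULLB' cursor=1
After op 3 (home): buf='RXVFULLB' cursor=0
After op 4 (backspace): buf='RXVFULLB' cursor=0
After op 5 (insert('Z')): buf='ZRXVFULLB' cursor=1
After op 6 (home): buf='ZRXVFULLB' cursor=0
After op 7 (right): buf='ZRXVFULLB' cursor=1
After op 8 (insert('Y')): buf='ZYRXVFULLB' cursor=2
After op 9 (undo): buf='ZRXVFULLB' cursor=1

Answer: ZRXVFULLB|1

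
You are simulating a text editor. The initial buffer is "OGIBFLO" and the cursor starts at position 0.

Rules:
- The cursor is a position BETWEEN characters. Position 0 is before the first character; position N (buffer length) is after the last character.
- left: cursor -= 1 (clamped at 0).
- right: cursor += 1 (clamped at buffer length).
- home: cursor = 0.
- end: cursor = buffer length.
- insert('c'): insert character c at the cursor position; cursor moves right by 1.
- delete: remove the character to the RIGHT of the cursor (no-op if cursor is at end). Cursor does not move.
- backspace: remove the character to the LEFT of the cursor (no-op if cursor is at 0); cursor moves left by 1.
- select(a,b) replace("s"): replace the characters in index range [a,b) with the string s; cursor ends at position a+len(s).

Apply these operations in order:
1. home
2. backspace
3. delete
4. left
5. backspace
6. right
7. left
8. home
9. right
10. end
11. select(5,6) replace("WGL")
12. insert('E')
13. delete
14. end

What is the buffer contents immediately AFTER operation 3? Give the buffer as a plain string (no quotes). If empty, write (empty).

After op 1 (home): buf='OGIBFLO' cursor=0
After op 2 (backspace): buf='OGIBFLO' cursor=0
After op 3 (delete): buf='GIBFLO' cursor=0

Answer: GIBFLO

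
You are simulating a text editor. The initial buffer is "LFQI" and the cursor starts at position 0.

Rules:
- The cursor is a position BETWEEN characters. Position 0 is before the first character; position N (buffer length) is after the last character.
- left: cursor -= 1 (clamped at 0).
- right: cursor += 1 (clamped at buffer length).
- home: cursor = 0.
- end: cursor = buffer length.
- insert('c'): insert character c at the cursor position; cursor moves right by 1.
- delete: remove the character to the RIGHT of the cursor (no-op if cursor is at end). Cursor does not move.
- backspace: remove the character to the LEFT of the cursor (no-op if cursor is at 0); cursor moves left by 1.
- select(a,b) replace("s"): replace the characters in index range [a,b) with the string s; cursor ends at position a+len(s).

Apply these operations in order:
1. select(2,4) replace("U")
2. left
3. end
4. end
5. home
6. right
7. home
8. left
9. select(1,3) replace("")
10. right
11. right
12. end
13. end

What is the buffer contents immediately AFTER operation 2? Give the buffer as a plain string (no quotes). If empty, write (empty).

Answer: LFU

Derivation:
After op 1 (select(2,4) replace("U")): buf='LFU' cursor=3
After op 2 (left): buf='LFU' cursor=2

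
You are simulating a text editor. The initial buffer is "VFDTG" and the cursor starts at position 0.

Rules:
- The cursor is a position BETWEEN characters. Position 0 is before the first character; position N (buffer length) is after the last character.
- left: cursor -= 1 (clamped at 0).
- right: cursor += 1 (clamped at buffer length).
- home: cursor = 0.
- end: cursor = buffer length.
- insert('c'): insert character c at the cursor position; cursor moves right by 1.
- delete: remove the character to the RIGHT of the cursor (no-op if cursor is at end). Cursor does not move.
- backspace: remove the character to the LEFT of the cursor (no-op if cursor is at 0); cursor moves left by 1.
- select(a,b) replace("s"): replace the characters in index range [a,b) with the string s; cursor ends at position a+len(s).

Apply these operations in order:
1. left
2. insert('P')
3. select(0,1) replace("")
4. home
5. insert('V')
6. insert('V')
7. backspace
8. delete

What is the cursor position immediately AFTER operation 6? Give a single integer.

After op 1 (left): buf='VFDTG' cursor=0
After op 2 (insert('P')): buf='PVFDTG' cursor=1
After op 3 (select(0,1) replace("")): buf='VFDTG' cursor=0
After op 4 (home): buf='VFDTG' cursor=0
After op 5 (insert('V')): buf='VVFDTG' cursor=1
After op 6 (insert('V')): buf='VVVFDTG' cursor=2

Answer: 2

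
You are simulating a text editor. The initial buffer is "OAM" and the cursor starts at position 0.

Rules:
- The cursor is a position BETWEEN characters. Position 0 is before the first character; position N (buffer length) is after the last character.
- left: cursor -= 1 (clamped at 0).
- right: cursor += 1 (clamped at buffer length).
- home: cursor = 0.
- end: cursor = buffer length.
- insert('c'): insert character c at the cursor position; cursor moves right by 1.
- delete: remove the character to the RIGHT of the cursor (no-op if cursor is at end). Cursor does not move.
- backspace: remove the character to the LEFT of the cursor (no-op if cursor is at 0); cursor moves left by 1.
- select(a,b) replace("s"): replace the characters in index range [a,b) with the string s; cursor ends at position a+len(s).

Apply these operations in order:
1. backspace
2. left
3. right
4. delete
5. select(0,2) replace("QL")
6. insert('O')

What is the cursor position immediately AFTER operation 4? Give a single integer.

Answer: 1

Derivation:
After op 1 (backspace): buf='OAM' cursor=0
After op 2 (left): buf='OAM' cursor=0
After op 3 (right): buf='OAM' cursor=1
After op 4 (delete): buf='OM' cursor=1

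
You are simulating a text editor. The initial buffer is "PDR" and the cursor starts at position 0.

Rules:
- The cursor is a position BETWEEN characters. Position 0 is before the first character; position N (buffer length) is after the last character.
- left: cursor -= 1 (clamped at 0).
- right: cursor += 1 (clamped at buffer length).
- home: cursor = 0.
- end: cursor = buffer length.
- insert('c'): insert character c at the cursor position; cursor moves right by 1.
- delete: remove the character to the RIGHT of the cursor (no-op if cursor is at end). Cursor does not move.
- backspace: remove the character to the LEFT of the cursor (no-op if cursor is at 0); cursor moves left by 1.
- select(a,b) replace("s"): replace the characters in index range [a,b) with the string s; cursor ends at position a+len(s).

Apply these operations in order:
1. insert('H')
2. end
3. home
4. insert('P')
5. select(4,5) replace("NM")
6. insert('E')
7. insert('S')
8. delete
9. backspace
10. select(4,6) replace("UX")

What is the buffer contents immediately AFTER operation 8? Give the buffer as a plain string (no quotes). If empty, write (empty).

Answer: PHPDNMES

Derivation:
After op 1 (insert('H')): buf='HPDR' cursor=1
After op 2 (end): buf='HPDR' cursor=4
After op 3 (home): buf='HPDR' cursor=0
After op 4 (insert('P')): buf='PHPDR' cursor=1
After op 5 (select(4,5) replace("NM")): buf='PHPDNM' cursor=6
After op 6 (insert('E')): buf='PHPDNME' cursor=7
After op 7 (insert('S')): buf='PHPDNMES' cursor=8
After op 8 (delete): buf='PHPDNMES' cursor=8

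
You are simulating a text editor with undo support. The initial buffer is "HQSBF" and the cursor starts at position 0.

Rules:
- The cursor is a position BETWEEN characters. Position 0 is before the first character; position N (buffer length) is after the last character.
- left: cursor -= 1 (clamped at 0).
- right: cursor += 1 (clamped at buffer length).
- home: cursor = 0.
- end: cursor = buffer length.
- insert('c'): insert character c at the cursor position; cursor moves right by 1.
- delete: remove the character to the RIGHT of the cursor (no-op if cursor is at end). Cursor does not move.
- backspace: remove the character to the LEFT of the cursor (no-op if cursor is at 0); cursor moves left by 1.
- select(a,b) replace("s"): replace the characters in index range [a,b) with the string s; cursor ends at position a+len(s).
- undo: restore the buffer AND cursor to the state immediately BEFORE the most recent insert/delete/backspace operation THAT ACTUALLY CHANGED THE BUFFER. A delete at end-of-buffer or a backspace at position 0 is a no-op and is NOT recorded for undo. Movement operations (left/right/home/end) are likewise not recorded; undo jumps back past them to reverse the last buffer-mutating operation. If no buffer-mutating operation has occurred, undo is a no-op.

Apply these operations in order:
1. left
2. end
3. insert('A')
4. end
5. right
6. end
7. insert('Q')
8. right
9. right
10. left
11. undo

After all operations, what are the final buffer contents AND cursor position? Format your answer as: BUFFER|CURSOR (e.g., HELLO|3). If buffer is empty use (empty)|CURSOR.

After op 1 (left): buf='HQSBF' cursor=0
After op 2 (end): buf='HQSBF' cursor=5
After op 3 (insert('A')): buf='HQSBFA' cursor=6
After op 4 (end): buf='HQSBFA' cursor=6
After op 5 (right): buf='HQSBFA' cursor=6
After op 6 (end): buf='HQSBFA' cursor=6
After op 7 (insert('Q')): buf='HQSBFAQ' cursor=7
After op 8 (right): buf='HQSBFAQ' cursor=7
After op 9 (right): buf='HQSBFAQ' cursor=7
After op 10 (left): buf='HQSBFAQ' cursor=6
After op 11 (undo): buf='HQSBFA' cursor=6

Answer: HQSBFA|6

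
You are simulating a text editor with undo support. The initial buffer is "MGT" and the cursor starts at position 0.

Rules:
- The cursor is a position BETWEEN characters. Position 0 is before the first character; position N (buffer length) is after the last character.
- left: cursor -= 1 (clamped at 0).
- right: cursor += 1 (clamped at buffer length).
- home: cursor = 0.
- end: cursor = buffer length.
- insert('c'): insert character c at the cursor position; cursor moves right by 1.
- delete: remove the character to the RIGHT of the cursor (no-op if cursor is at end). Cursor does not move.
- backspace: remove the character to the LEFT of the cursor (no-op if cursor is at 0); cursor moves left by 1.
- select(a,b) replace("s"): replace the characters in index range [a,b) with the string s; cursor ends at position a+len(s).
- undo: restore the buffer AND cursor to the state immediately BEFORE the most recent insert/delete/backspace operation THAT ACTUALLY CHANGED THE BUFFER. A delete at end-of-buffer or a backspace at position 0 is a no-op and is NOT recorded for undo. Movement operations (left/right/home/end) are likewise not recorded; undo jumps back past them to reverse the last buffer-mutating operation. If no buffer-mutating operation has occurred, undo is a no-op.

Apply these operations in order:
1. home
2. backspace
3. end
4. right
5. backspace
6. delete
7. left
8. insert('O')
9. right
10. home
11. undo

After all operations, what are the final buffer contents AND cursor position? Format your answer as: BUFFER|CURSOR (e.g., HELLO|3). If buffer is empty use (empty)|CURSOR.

Answer: MG|1

Derivation:
After op 1 (home): buf='MGT' cursor=0
After op 2 (backspace): buf='MGT' cursor=0
After op 3 (end): buf='MGT' cursor=3
After op 4 (right): buf='MGT' cursor=3
After op 5 (backspace): buf='MG' cursor=2
After op 6 (delete): buf='MG' cursor=2
After op 7 (left): buf='MG' cursor=1
After op 8 (insert('O')): buf='MOG' cursor=2
After op 9 (right): buf='MOG' cursor=3
After op 10 (home): buf='MOG' cursor=0
After op 11 (undo): buf='MG' cursor=1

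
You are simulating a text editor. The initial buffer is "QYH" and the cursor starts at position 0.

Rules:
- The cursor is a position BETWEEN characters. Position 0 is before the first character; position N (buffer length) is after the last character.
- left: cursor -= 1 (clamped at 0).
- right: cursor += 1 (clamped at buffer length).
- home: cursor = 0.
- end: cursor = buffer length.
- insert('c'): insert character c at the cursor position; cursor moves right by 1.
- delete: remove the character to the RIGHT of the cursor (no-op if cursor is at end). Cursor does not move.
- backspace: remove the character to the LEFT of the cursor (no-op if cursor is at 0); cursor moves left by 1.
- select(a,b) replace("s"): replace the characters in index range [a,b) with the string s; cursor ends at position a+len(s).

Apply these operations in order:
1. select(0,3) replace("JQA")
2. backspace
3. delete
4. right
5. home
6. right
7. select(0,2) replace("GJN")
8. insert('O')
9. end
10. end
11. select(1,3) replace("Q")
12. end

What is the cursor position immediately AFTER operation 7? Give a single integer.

After op 1 (select(0,3) replace("JQA")): buf='JQA' cursor=3
After op 2 (backspace): buf='JQ' cursor=2
After op 3 (delete): buf='JQ' cursor=2
After op 4 (right): buf='JQ' cursor=2
After op 5 (home): buf='JQ' cursor=0
After op 6 (right): buf='JQ' cursor=1
After op 7 (select(0,2) replace("GJN")): buf='GJN' cursor=3

Answer: 3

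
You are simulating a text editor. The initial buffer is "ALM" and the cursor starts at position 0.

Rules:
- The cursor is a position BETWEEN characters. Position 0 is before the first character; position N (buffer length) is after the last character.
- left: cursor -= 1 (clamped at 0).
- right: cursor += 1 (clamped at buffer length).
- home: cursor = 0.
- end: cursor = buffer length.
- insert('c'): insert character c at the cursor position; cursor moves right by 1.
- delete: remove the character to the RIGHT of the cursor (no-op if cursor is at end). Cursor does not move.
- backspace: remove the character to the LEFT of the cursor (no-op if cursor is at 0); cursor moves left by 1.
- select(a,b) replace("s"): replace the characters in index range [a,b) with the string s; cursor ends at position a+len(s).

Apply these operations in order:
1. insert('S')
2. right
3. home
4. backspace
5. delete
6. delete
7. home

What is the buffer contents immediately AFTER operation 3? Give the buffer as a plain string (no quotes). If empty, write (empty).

Answer: SALM

Derivation:
After op 1 (insert('S')): buf='SALM' cursor=1
After op 2 (right): buf='SALM' cursor=2
After op 3 (home): buf='SALM' cursor=0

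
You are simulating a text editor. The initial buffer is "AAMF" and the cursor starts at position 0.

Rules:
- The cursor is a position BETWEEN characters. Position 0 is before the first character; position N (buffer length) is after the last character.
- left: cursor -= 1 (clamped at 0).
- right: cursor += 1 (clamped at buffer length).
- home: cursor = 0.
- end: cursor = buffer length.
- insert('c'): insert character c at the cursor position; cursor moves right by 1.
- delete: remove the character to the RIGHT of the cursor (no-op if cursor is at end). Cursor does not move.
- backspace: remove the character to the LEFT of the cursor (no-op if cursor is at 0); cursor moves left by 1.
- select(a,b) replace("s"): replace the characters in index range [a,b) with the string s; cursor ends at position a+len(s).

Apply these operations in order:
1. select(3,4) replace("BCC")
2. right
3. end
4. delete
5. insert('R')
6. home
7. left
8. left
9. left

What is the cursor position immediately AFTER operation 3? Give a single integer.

After op 1 (select(3,4) replace("BCC")): buf='AAMBCC' cursor=6
After op 2 (right): buf='AAMBCC' cursor=6
After op 3 (end): buf='AAMBCC' cursor=6

Answer: 6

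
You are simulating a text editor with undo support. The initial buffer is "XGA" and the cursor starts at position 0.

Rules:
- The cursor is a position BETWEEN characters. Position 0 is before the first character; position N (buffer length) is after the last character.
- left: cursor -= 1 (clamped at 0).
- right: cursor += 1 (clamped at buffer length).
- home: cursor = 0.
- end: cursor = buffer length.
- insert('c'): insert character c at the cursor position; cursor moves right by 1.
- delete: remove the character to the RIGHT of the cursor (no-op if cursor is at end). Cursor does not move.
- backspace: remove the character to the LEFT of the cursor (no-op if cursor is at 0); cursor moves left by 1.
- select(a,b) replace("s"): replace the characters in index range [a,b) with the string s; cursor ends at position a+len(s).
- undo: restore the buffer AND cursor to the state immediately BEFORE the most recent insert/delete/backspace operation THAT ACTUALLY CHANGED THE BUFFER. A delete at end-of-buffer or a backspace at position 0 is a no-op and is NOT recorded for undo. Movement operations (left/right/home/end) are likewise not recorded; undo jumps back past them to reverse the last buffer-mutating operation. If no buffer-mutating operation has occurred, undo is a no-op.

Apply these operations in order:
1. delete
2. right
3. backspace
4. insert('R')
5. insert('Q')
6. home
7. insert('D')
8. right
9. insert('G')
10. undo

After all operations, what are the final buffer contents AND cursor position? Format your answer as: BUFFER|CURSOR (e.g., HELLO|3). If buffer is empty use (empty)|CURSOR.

After op 1 (delete): buf='GA' cursor=0
After op 2 (right): buf='GA' cursor=1
After op 3 (backspace): buf='A' cursor=0
After op 4 (insert('R')): buf='RA' cursor=1
After op 5 (insert('Q')): buf='RQA' cursor=2
After op 6 (home): buf='RQA' cursor=0
After op 7 (insert('D')): buf='DRQA' cursor=1
After op 8 (right): buf='DRQA' cursor=2
After op 9 (insert('G')): buf='DRGQA' cursor=3
After op 10 (undo): buf='DRQA' cursor=2

Answer: DRQA|2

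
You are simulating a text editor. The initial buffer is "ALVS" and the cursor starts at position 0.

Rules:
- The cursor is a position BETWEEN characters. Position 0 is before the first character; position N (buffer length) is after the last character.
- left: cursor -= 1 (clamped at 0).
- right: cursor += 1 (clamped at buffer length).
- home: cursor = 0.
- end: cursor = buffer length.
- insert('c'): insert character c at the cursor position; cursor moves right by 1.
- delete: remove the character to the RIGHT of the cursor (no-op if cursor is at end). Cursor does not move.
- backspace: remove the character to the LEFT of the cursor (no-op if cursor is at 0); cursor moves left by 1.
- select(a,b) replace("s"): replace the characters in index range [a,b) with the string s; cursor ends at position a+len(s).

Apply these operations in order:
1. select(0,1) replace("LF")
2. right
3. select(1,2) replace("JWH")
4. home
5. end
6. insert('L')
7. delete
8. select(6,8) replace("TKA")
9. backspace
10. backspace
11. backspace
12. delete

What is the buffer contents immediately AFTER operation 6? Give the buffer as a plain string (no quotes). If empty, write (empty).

Answer: LJWHLVSL

Derivation:
After op 1 (select(0,1) replace("LF")): buf='LFLVS' cursor=2
After op 2 (right): buf='LFLVS' cursor=3
After op 3 (select(1,2) replace("JWH")): buf='LJWHLVS' cursor=4
After op 4 (home): buf='LJWHLVS' cursor=0
After op 5 (end): buf='LJWHLVS' cursor=7
After op 6 (insert('L')): buf='LJWHLVSL' cursor=8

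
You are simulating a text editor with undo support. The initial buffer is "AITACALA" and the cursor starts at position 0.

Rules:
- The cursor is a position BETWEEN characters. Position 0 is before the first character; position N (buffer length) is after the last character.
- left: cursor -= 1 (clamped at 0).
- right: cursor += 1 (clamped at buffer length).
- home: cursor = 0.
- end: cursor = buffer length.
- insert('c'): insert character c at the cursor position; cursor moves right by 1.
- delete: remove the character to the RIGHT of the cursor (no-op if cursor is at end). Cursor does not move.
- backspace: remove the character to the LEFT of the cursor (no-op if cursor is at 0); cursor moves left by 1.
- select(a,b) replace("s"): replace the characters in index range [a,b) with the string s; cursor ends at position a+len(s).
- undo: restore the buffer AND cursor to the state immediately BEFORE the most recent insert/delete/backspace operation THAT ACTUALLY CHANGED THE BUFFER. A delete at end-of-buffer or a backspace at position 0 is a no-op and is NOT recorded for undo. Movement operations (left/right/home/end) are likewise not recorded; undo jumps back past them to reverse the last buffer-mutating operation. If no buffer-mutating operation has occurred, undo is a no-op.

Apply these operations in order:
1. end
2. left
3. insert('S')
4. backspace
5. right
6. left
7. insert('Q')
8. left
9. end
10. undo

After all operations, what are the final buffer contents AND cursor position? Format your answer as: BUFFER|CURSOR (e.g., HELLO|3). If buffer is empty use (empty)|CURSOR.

After op 1 (end): buf='AITACALA' cursor=8
After op 2 (left): buf='AITACALA' cursor=7
After op 3 (insert('S')): buf='AITACALSA' cursor=8
After op 4 (backspace): buf='AITACALA' cursor=7
After op 5 (right): buf='AITACALA' cursor=8
After op 6 (left): buf='AITACALA' cursor=7
After op 7 (insert('Q')): buf='AITACALQA' cursor=8
After op 8 (left): buf='AITACALQA' cursor=7
After op 9 (end): buf='AITACALQA' cursor=9
After op 10 (undo): buf='AITACALA' cursor=7

Answer: AITACALA|7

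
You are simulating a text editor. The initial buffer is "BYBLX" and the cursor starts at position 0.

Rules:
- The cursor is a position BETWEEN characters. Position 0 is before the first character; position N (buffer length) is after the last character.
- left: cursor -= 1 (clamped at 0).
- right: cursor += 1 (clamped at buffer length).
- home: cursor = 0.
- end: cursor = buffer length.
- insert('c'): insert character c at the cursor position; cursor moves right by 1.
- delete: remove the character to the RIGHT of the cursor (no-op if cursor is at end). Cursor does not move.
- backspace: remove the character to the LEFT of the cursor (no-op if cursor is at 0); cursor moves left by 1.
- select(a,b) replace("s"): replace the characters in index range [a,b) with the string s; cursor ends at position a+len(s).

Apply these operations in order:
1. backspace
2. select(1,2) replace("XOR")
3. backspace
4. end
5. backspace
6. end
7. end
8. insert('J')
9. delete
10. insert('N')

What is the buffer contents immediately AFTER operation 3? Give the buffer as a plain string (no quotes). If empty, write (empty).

Answer: BXOBLX

Derivation:
After op 1 (backspace): buf='BYBLX' cursor=0
After op 2 (select(1,2) replace("XOR")): buf='BXORBLX' cursor=4
After op 3 (backspace): buf='BXOBLX' cursor=3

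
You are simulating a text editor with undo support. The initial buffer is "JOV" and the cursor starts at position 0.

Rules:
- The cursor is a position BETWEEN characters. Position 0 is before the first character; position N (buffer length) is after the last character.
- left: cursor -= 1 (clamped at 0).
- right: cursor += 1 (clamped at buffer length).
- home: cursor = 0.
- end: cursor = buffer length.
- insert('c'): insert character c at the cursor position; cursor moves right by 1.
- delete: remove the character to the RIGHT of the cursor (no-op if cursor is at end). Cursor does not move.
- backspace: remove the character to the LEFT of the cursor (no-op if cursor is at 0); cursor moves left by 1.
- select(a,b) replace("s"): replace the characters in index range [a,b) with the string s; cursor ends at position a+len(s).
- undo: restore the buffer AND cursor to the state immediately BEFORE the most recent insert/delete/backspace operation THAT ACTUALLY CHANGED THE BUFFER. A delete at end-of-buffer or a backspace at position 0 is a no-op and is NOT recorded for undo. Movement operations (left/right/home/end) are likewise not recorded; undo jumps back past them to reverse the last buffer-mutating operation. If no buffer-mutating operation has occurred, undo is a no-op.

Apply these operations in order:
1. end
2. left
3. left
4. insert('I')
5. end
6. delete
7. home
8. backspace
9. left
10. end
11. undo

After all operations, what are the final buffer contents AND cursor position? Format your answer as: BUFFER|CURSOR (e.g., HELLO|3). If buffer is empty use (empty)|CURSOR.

After op 1 (end): buf='JOV' cursor=3
After op 2 (left): buf='JOV' cursor=2
After op 3 (left): buf='JOV' cursor=1
After op 4 (insert('I')): buf='JIOV' cursor=2
After op 5 (end): buf='JIOV' cursor=4
After op 6 (delete): buf='JIOV' cursor=4
After op 7 (home): buf='JIOV' cursor=0
After op 8 (backspace): buf='JIOV' cursor=0
After op 9 (left): buf='JIOV' cursor=0
After op 10 (end): buf='JIOV' cursor=4
After op 11 (undo): buf='JOV' cursor=1

Answer: JOV|1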